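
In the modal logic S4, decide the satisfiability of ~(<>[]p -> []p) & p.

1. ~(<>[]p -> []p) & p, u
2. ~(<>[]p -> []p), u   [&-rule on 1]
3. p, u   [&-rule on 1]
4. <>[]p, u   [~->-rule on 2]
5. ~[]p, u   [~->-rule on 2]
6. []p, v   [<>-rule on 4: fresh world v, uRv]
7. p, v   [[]-rule on 6 via vRv]
8. ~p, w   [~[]-rule on 5: fresh world w, uRw]
Accessibility: uRu, uRv, uRw, vRv, wRw

Satisfiable (open branch found)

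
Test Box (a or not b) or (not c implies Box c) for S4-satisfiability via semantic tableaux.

Yes, satisfiable

1. Box (a or not b) or (not c implies Box c), 0
2. not c implies Box c, 0
3. Box c, 0
4. c, 0
Accessibility: 0R0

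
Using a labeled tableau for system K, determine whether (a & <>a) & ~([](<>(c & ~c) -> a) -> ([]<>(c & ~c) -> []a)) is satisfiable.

Unsatisfiable

1. (a & <>a) & ~([](<>(c & ~c) -> a) -> ([]<>(c & ~c) -> []a)), u
2. a & <>a, u
3. ~([](<>(c & ~c) -> a) -> ([]<>(c & ~c) -> []a)), u
4. a, u
5. <>a, u
6. [](<>(c & ~c) -> a), u
7. ~([]<>(c & ~c) -> []a), u
8. []<>(c & ~c), u
9. ~[]a, u
10. a, v
11. <>(c & ~c) -> a, v
12. <>(c & ~c), v
13. ~a, w
14. <>(c & ~c) -> a, w
15. <>(c & ~c), w
16. ~<>(c & ~c), w
17. c & ~c, x
18. c, x
19. ~c, x
Accessibility: uRv, uRw, vRx
Branch closes: c and ~c both at x.
(One branch shown.) All branches close.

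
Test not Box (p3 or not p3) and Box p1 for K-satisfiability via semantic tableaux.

1. not Box (p3 or not p3) and Box p1, w0
2. not Box (p3 or not p3), w0
3. Box p1, w0
4. not (p3 or not p3), w1
5. not p3, w1
6. p3, w1
Accessibility: w0Rw1
Branch closes: p3 and not p3 both at w1.
Every branch closes; the branch above is one of them.

Unsatisfiable (every branch closes)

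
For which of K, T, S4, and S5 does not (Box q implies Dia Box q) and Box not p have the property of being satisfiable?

K-tableau for the formula:
1. not (Box q implies Dia Box q) and Box not p, 0
2. not (Box q implies Dia Box q), 0
3. Box not p, 0
4. Box q, 0
5. not Dia Box q, 0
Complete open branch: satisfiable in K.
T-tableau for the formula:
1. not (Box q implies Dia Box q) and Box not p, 0
2. not (Box q implies Dia Box q), 0
3. Box not p, 0
4. Box q, 0
5. not Dia Box q, 0
6. not p, 0
7. q, 0
8. not Box q, 0
9. not q, 1
10. not p, 1
11. q, 1
Accessibility: 0R0, 0R1, 1R1
Branch closes: q and not q both at 1.
Every branch closes (one shown): unsatisfiable in T, hence also in S4, S5 (every S4/S5-frame is a T-frame).

K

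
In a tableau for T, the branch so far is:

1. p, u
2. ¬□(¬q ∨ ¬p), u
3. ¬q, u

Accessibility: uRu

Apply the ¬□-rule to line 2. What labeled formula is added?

a fresh world v with uRv, and ¬(¬q ∨ ¬p) at v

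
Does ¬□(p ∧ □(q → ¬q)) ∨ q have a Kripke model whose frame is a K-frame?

1. ¬□(p ∧ □(q → ¬q)) ∨ q, u
2. q, u

Satisfiable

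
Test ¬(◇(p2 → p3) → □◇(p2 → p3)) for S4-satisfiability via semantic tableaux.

Satisfiable (open branch found)

1. ¬(◇(p2 → p3) → □◇(p2 → p3)), 0
2. ◇(p2 → p3), 0
3. ¬□◇(p2 → p3), 0
4. p2 → p3, 1
5. p3, 1
6. ¬◇(p2 → p3), 2
7. ¬(p2 → p3), 2
8. p2, 2
9. ¬p3, 2
Accessibility: 0R0, 0R1, 0R2, 1R1, 2R2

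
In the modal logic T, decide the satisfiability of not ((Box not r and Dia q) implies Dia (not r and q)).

Unsatisfiable (every branch closes)

1. not ((Box not r and Dia q) implies Dia (not r and q)), w0
2. Box not r and Dia q, w0
3. not Dia (not r and q), w0
4. Box not r, w0
5. Dia q, w0
6. not (not r and q), w0
7. not r, w0
8. not q, w0
9. q, w1
10. not (not r and q), w1
11. not r, w1
12. not q, w1
Accessibility: w0Rw0, w0Rw1, w1Rw1
Branch closes: q and not q both at w1.
(One branch shown.) All branches close.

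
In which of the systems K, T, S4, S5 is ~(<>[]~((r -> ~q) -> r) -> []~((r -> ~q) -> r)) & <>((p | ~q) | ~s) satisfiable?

S4-tableau for the formula:
1. ~(<>[]~((r -> ~q) -> r) -> []~((r -> ~q) -> r)) & <>((p | ~q) | ~s), 0
2. ~(<>[]~((r -> ~q) -> r) -> []~((r -> ~q) -> r)), 0
3. <>((p | ~q) | ~s), 0
4. <>[]~((r -> ~q) -> r), 0
5. ~[]~((r -> ~q) -> r), 0
6. (p | ~q) | ~s, 1
7. ~s, 1
8. []~((r -> ~q) -> r), 2
9. ~((r -> ~q) -> r), 2
10. r -> ~q, 2
11. ~r, 2
12. ~q, 2
13. (r -> ~q) -> r, 3
14. r, 3
Accessibility: 0R0, 0R1, 0R2, 0R3, 1R1, 2R2, 3R3
Complete open branch: satisfiable in S4, hence also in K, T (this S4-model is also a K-model and a T-model).
S5-tableau for the formula:
1. ~(<>[]~((r -> ~q) -> r) -> []~((r -> ~q) -> r)) & <>((p | ~q) | ~s), 0
2. ~(<>[]~((r -> ~q) -> r) -> []~((r -> ~q) -> r)), 0
3. <>((p | ~q) | ~s), 0
4. <>[]~((r -> ~q) -> r), 0
5. ~[]~((r -> ~q) -> r), 0
6. (p | ~q) | ~s, 1
7. p | ~q, 1
8. ~q, 1
9. []~((r -> ~q) -> r), 2
10. ~((r -> ~q) -> r), 0
11. r -> ~q, 0
12. ~r, 0
13. ~((r -> ~q) -> r), 1
14. r -> ~q, 1
15. ~r, 1
16. ~((r -> ~q) -> r), 2
17. r -> ~q, 2
18. ~r, 2
19. ~q, 0
20. ~q, 2
21. (r -> ~q) -> r, 3
22. ~((r -> ~q) -> r), 3
23. r -> ~q, 3
24. ~r, 3
25. ~(r -> ~q), 3
26. r, 3
27. q, 3
Accessibility: 0R0, 0R1, 0R2, 0R3, 1R0, 1R1, 1R2, 1R3, 2R0, 2R1, 2R2, 2R3, 3R0, 3R1, 3R2, 3R3
Branch closes: r and ~r both at 3.
Every branch closes (one shown): unsatisfiable in S5.

K, T, S4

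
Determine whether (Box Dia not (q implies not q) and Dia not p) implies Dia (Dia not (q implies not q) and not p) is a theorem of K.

Tableau for the negation not ((Box Dia not (q implies not q) and Dia not p) implies Dia (Dia not (q implies not q) and not p)):
1. not ((Box Dia not (q implies not q) and Dia not p) implies Dia (Dia not (q implies not q) and not p)), u
2. Box Dia not (q implies not q) and Dia not p, u   [neg-implies-rule on 1]
3. not Dia (Dia not (q implies not q) and not p), u   [neg-implies-rule on 1]
4. Box Dia not (q implies not q), u   [and-rule on 2]
5. Dia not p, u   [and-rule on 2]
6. not p, v   [Dia-rule on 5: fresh world v, uRv]
7. not (Dia not (q implies not q) and not p), v   [neg-Dia-rule on 3 via uRv]
8. Dia not (q implies not q), v   [Box-rule on 4 via uRv]
9. not Dia not (q implies not q), v   [neg-and-rule on 7 (branches; this branch)]
10. not (q implies not q), w   [Dia-rule on 8: fresh world w, vRw]
11. q, w   [neg-implies-rule on 10]
12. q implies not q, w   [neg-Dia-rule on 9 via vRw]
13. not q, w   [implies-rule on 12 (branches; this branch)]
Accessibility: uRv, vRw
Branch closes: q and not q both at w.
All branches of the negation close; one closing branch shown above.

Valid in K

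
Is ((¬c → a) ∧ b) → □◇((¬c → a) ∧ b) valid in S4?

Tableau for the negation ¬(((¬c → a) ∧ b) → □◇((¬c → a) ∧ b)):
1. ¬(((¬c → a) ∧ b) → □◇((¬c → a) ∧ b)), 0
2. (¬c → a) ∧ b, 0
3. ¬□◇((¬c → a) ∧ b), 0
4. ¬c → a, 0
5. b, 0
6. a, 0
7. ¬◇((¬c → a) ∧ b), 1
8. ¬((¬c → a) ∧ b), 1
9. ¬b, 1
Accessibility: 0R0, 0R1, 1R1
The negation has an open branch (countermodel exists).

Not valid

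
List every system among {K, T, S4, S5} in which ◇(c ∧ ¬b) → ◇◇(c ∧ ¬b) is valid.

T, S4, S5

T-tableau for the negation ¬(◇(c ∧ ¬b) → ◇◇(c ∧ ¬b)):
1. ¬(◇(c ∧ ¬b) → ◇◇(c ∧ ¬b)), u
2. ◇(c ∧ ¬b), u
3. ¬◇◇(c ∧ ¬b), u
4. ¬◇(c ∧ ¬b), u
5. ¬(c ∧ ¬b), u
6. b, u
7. c ∧ ¬b, v
8. c, v
9. ¬b, v
10. ¬◇(c ∧ ¬b), v
11. ¬(c ∧ ¬b), v
12. b, v
Accessibility: uRu, uRv, vRv
Branch closes: b and ¬b both at v.
Every branch closes (one shown): valid in T, hence also in S4, S5 (every theorem of T is a theorem of S4 and S5).
K-tableau for the negation ¬(◇(c ∧ ¬b) → ◇◇(c ∧ ¬b)):
1. ¬(◇(c ∧ ¬b) → ◇◇(c ∧ ¬b)), u
2. ◇(c ∧ ¬b), u
3. ¬◇◇(c ∧ ¬b), u
4. c ∧ ¬b, v
5. c, v
6. ¬b, v
7. ¬◇(c ∧ ¬b), v
Accessibility: uRv
Complete open branch: countermodel on a K-frame, so not valid in K.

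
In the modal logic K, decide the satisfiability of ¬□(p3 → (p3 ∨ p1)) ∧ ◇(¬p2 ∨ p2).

Unsatisfiable

1. ¬□(p3 → (p3 ∨ p1)) ∧ ◇(¬p2 ∨ p2), 0
2. ¬□(p3 → (p3 ∨ p1)), 0
3. ◇(¬p2 ∨ p2), 0
4. ¬(p3 → (p3 ∨ p1)), 1
5. p3, 1
6. ¬(p3 ∨ p1), 1
7. ¬p3, 1
8. ¬p1, 1
Accessibility: 0R1
Branch closes: p3 and ¬p3 both at 1.
Every branch closes; the branch above is one of them.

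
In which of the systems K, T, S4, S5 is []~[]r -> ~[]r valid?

K-tableau for the negation ~([]~[]r -> ~[]r):
1. ~([]~[]r -> ~[]r), w0
2. []~[]r, w0
3. []r, w0
Complete open branch: countermodel on a K-frame, so not valid in K.
T-tableau for the negation ~([]~[]r -> ~[]r):
1. ~([]~[]r -> ~[]r), w0
2. []~[]r, w0
3. []r, w0
4. ~[]r, w0
5. r, w0
6. ~r, w1
7. ~[]r, w1
8. r, w1
Accessibility: w0Rw0, w0Rw1, w1Rw1
Branch closes: r and ~r both at w1.
Every branch closes (one shown): valid in T, hence also in S4, S5 (every theorem of T is a theorem of S4 and S5).

T, S4, S5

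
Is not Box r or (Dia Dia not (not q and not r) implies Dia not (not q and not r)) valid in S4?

Tableau for the negation not (not Box r or (Dia Dia not (not q and not r) implies Dia not (not q and not r))):
1. not (not Box r or (Dia Dia not (not q and not r) implies Dia not (not q and not r))), w0
2. Box r, w0
3. not (Dia Dia not (not q and not r) implies Dia not (not q and not r)), w0
4. Dia Dia not (not q and not r), w0
5. not Dia not (not q and not r), w0
6. r, w0
7. not q and not r, w0
8. not q, w0
9. not r, w0
Accessibility: w0Rw0
Branch closes: r and not r both at w0.
Every branch of the negation's tableau closes; the branch above is one of them.

Yes, valid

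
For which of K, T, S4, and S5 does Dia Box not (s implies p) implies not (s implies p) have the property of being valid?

S5

S4-tableau for the negation not (Dia Box not (s implies p) implies not (s implies p)):
1. not (Dia Box not (s implies p) implies not (s implies p)), u
2. Dia Box not (s implies p), u
3. s implies p, u
4. p, u
5. Box not (s implies p), v
6. not (s implies p), v
7. s, v
8. not p, v
Accessibility: uRu, uRv, vRv
Complete open branch: countermodel on an S4-frame, so not valid in S4, nor in K, T (the same frame is also a K-frame and a T-frame).
S5-tableau for the negation not (Dia Box not (s implies p) implies not (s implies p)):
1. not (Dia Box not (s implies p) implies not (s implies p)), u
2. Dia Box not (s implies p), u
3. s implies p, u
4. p, u
5. Box not (s implies p), v
6. not (s implies p), u
7. s, u
8. not p, u
Accessibility: uRu, uRv, vRu, vRv
Branch closes: p and not p both at u.
Every branch closes (one shown): valid in S5.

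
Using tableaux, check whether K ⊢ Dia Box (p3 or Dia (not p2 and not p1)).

No, not valid

Tableau for the negation not Dia Box (p3 or Dia (not p2 and not p1)):
1. not Dia Box (p3 or Dia (not p2 and not p1)), 0
The negation has an open branch (countermodel exists).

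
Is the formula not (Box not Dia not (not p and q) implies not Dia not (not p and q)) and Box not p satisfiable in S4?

Unsatisfiable

1. not (Box not Dia not (not p and q) implies not Dia not (not p and q)) and Box not p, w0
2. not (Box not Dia not (not p and q) implies not Dia not (not p and q)), w0   [and-rule on 1]
3. Box not p, w0   [and-rule on 1]
4. Box not Dia not (not p and q), w0   [neg-implies-rule on 2]
5. Dia not (not p and q), w0   [neg-implies-rule on 2]
6. not p, w0   [Box-rule on 3 via w0Rw0]
7. not Dia not (not p and q), w0   [Box-rule on 4 via w0Rw0]
8. not p and q, w0   [neg-Dia-rule on 7 via w0Rw0]
9. q, w0   [and-rule on 8]
10. not (not p and q), w1   [Dia-rule on 5: fresh world w1, w0Rw1]
11. not p, w1   [Box-rule on 3 via w0Rw1]
12. not Dia not (not p and q), w1   [Box-rule on 4 via w0Rw1]
13. not p and q, w1   [neg-Dia-rule on 7 via w0Rw1]
14. q, w1   [and-rule on 13]
15. not q, w1   [neg-and-rule on 10 (branches; this branch)]
Accessibility: w0Rw0, w0Rw1, w1Rw1
Branch closes: q and not q both at w1.
Every branch closes; the branch above is one of them.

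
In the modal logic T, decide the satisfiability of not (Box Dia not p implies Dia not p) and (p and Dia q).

1. not (Box Dia not p implies Dia not p) and (p and Dia q), u
2. not (Box Dia not p implies Dia not p), u
3. p and Dia q, u
4. Box Dia not p, u
5. not Dia not p, u
6. p, u
7. Dia q, u
8. Dia not p, u
9. q, v
10. Dia not p, v
11. p, v
12. not p, w
13. Dia not p, w
14. p, w
Accessibility: uRu, uRv, uRw, vRv, wRw
Branch closes: p and not p both at w.
Every branch closes; the branch above is one of them.

Unsatisfiable (every branch closes)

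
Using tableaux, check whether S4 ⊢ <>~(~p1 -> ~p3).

Not valid

Tableau for the negation ~<>~(~p1 -> ~p3):
1. ~<>~(~p1 -> ~p3), u
2. ~p1 -> ~p3, u
3. ~p3, u
Accessibility: uRu
The negation has an open branch (countermodel exists).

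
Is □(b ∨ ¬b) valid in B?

Yes, valid

Tableau for the negation ¬□(b ∨ ¬b):
1. ¬□(b ∨ ¬b), 0
2. ¬(b ∨ ¬b), 1
3. ¬b, 1
4. b, 1
Accessibility: 0R0, 0R1, 1R0, 1R1
Branch closes: b and ¬b both at 1.
All branches of the negation close; one closing branch shown above.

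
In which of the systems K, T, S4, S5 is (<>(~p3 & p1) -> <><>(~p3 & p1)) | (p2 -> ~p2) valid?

K-tableau for the negation ~((<>(~p3 & p1) -> <><>(~p3 & p1)) | (p2 -> ~p2)):
1. ~((<>(~p3 & p1) -> <><>(~p3 & p1)) | (p2 -> ~p2)), 0
2. ~(<>(~p3 & p1) -> <><>(~p3 & p1)), 0
3. ~(p2 -> ~p2), 0
4. <>(~p3 & p1), 0
5. ~<><>(~p3 & p1), 0
6. p2, 0
7. ~p3 & p1, 1
8. ~p3, 1
9. p1, 1
10. ~<>(~p3 & p1), 1
Accessibility: 0R1
Complete open branch: countermodel on a K-frame, so not valid in K.
T-tableau for the negation ~((<>(~p3 & p1) -> <><>(~p3 & p1)) | (p2 -> ~p2)):
1. ~((<>(~p3 & p1) -> <><>(~p3 & p1)) | (p2 -> ~p2)), 0
2. ~(<>(~p3 & p1) -> <><>(~p3 & p1)), 0
3. ~(p2 -> ~p2), 0
4. <>(~p3 & p1), 0
5. ~<><>(~p3 & p1), 0
6. p2, 0
7. ~<>(~p3 & p1), 0
8. ~(~p3 & p1), 0
9. ~p1, 0
10. ~p3 & p1, 1
11. ~p3, 1
12. p1, 1
13. ~<>(~p3 & p1), 1
14. ~(~p3 & p1), 1
15. ~p1, 1
Accessibility: 0R0, 0R1, 1R1
Branch closes: p1 and ~p1 both at 1.
Every branch closes (one shown): valid in T, hence also in S4, S5 (every theorem of T is a theorem of S4 and S5).

T, S4, S5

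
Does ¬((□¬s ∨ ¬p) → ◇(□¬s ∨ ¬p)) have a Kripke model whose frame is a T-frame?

1. ¬((□¬s ∨ ¬p) → ◇(□¬s ∨ ¬p)), w0
2. □¬s ∨ ¬p, w0
3. ¬◇(□¬s ∨ ¬p), w0
4. ¬(□¬s ∨ ¬p), w0
5. ¬□¬s, w0
6. p, w0
7. □¬s, w0
8. ¬s, w0
9. s, w1
10. ¬(□¬s ∨ ¬p), w1
11. ¬□¬s, w1
12. p, w1
13. ¬s, w1
Accessibility: w0Rw0, w0Rw1, w1Rw1
Branch closes: s and ¬s both at w1.
All branches of the tableau close; one closing branch shown above.

Unsatisfiable (every branch closes)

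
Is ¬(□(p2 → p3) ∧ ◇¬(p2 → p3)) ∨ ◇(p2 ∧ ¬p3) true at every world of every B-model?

Yes, valid

Tableau for the negation ¬(¬(□(p2 → p3) ∧ ◇¬(p2 → p3)) ∨ ◇(p2 ∧ ¬p3)):
1. ¬(¬(□(p2 → p3) ∧ ◇¬(p2 → p3)) ∨ ◇(p2 ∧ ¬p3)), w0
2. □(p2 → p3) ∧ ◇¬(p2 → p3), w0
3. ¬◇(p2 ∧ ¬p3), w0
4. □(p2 → p3), w0
5. ◇¬(p2 → p3), w0
6. ¬(p2 ∧ ¬p3), w0
7. p2 → p3, w0
8. p3, w0
9. ¬(p2 → p3), w1
10. p2, w1
11. ¬p3, w1
12. ¬(p2 ∧ ¬p3), w1
13. p2 → p3, w1
14. p3, w1
Accessibility: w0Rw0, w0Rw1, w1Rw0, w1Rw1
Branch closes: p3 and ¬p3 both at w1.
All branches of the negation close; one closing branch shown above.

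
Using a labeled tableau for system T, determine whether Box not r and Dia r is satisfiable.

Unsatisfiable

1. Box not r and Dia r, 0
2. Box not r, 0
3. Dia r, 0
4. not r, 0
5. r, 1
6. not r, 1
Accessibility: 0R0, 0R1, 1R1
Branch closes: r and not r both at 1.
(One branch shown.) All branches close.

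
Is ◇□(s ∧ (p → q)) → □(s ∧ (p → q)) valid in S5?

Valid

Tableau for the negation ¬(◇□(s ∧ (p → q)) → □(s ∧ (p → q))):
1. ¬(◇□(s ∧ (p → q)) → □(s ∧ (p → q))), 0
2. ◇□(s ∧ (p → q)), 0
3. ¬□(s ∧ (p → q)), 0
4. □(s ∧ (p → q)), 1
5. s ∧ (p → q), 0
6. s, 0
7. p → q, 0
8. s ∧ (p → q), 1
9. s, 1
10. p → q, 1
11. q, 0
12. q, 1
13. ¬(s ∧ (p → q)), 2
14. s ∧ (p → q), 2
15. s, 2
16. p → q, 2
17. ¬(p → q), 2
18. p, 2
19. ¬q, 2
20. q, 2
Accessibility: 0R0, 0R1, 0R2, 1R0, 1R1, 1R2, 2R0, 2R1, 2R2
Branch closes: q and ¬q both at 2.
Every branch of the negation's tableau closes; the branch above is one of them.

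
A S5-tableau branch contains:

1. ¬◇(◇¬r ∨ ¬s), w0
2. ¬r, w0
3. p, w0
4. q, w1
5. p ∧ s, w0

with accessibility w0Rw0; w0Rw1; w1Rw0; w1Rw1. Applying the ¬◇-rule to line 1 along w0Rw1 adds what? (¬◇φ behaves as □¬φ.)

¬(◇¬r ∨ ¬s), w1

¬◇φ behaves as □¬φ: propagate the negated body to each accessible world.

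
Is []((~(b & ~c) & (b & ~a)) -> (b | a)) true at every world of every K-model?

Tableau for the negation ~[]((~(b & ~c) & (b & ~a)) -> (b | a)):
1. ~[]((~(b & ~c) & (b & ~a)) -> (b | a)), w0
2. ~((~(b & ~c) & (b & ~a)) -> (b | a)), w1
3. ~(b & ~c) & (b & ~a), w1
4. ~(b | a), w1
5. ~(b & ~c), w1
6. b & ~a, w1
7. ~b, w1
8. ~a, w1
9. b, w1
Accessibility: w0Rw1
Branch closes: b and ~b both at w1.
All branches of the negation close; one closing branch shown above.

Valid in K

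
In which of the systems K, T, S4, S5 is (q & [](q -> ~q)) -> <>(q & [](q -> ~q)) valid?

T-tableau for the negation ~((q & [](q -> ~q)) -> <>(q & [](q -> ~q))):
1. ~((q & [](q -> ~q)) -> <>(q & [](q -> ~q))), u
2. q & [](q -> ~q), u   [~->-rule on 1]
3. ~<>(q & [](q -> ~q)), u   [~->-rule on 1]
4. q, u   [&-rule on 2]
5. [](q -> ~q), u   [&-rule on 2]
6. ~(q & [](q -> ~q)), u   [~<>-rule on 3 via uRu]
7. q -> ~q, u   [[]-rule on 5 via uRu]
8. ~[](q -> ~q), u   [~&-rule on 6 (branches; this branch)]
9. ~q, u   [->-rule on 7 (branches; this branch)]
Accessibility: uRu
Branch closes: q and ~q both at u.
Every branch closes (one shown): valid in T, hence also in S4, S5 (every theorem of T is a theorem of S4 and S5).
K-tableau for the negation ~((q & [](q -> ~q)) -> <>(q & [](q -> ~q))):
1. ~((q & [](q -> ~q)) -> <>(q & [](q -> ~q))), u
2. q & [](q -> ~q), u   [~->-rule on 1]
3. ~<>(q & [](q -> ~q)), u   [~->-rule on 1]
4. q, u   [&-rule on 2]
5. [](q -> ~q), u   [&-rule on 2]
Complete open branch: countermodel on a K-frame, so not valid in K.

T, S4, S5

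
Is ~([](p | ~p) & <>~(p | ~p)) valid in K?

Tableau for the negation [](p | ~p) & <>~(p | ~p):
1. [](p | ~p) & <>~(p | ~p), u
2. [](p | ~p), u
3. <>~(p | ~p), u
4. ~(p | ~p), v
5. ~p, v
6. p, v
Accessibility: uRv
Branch closes: p and ~p both at v.
Every branch of the negation's tableau closes; the branch above is one of them.

Valid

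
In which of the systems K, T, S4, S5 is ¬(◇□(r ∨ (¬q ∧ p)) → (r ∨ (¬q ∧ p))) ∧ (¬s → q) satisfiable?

K, T, S4

S5-tableau for the formula:
1. ¬(◇□(r ∨ (¬q ∧ p)) → (r ∨ (¬q ∧ p))) ∧ (¬s → q), u
2. ¬(◇□(r ∨ (¬q ∧ p)) → (r ∨ (¬q ∧ p))), u
3. ¬s → q, u
4. ◇□(r ∨ (¬q ∧ p)), u
5. ¬(r ∨ (¬q ∧ p)), u
6. ¬r, u
7. ¬(¬q ∧ p), u
8. q, u
9. ¬p, u
10. □(r ∨ (¬q ∧ p)), v
11. r ∨ (¬q ∧ p), u
12. r ∨ (¬q ∧ p), v
13. ¬q ∧ p, u
14. ¬q, u
15. p, u
Accessibility: uRu, uRv, vRu, vRv
Branch closes: q and ¬q both at u.
Every branch closes (one shown): unsatisfiable in S5.
S4-tableau for the formula:
1. ¬(◇□(r ∨ (¬q ∧ p)) → (r ∨ (¬q ∧ p))) ∧ (¬s → q), u
2. ¬(◇□(r ∨ (¬q ∧ p)) → (r ∨ (¬q ∧ p))), u
3. ¬s → q, u
4. ◇□(r ∨ (¬q ∧ p)), u
5. ¬(r ∨ (¬q ∧ p)), u
6. ¬r, u
7. ¬(¬q ∧ p), u
8. q, u
9. ¬p, u
10. □(r ∨ (¬q ∧ p)), v
11. r ∨ (¬q ∧ p), v
12. ¬q ∧ p, v
13. ¬q, v
14. p, v
Accessibility: uRu, uRv, vRv
Complete open branch: satisfiable in S4, hence also in K, T (this S4-model is also a K-model and a T-model).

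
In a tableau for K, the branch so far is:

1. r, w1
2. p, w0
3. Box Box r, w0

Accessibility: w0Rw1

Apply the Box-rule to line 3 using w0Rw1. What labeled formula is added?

Box r, w1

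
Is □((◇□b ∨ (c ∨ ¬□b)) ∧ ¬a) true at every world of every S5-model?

Not valid

Tableau for the negation ¬□((◇□b ∨ (c ∨ ¬□b)) ∧ ¬a):
1. ¬□((◇□b ∨ (c ∨ ¬□b)) ∧ ¬a), u
2. ¬((◇□b ∨ (c ∨ ¬□b)) ∧ ¬a), v
3. a, v
Accessibility: uRu, uRv, vRu, vRv
The negation has an open branch (countermodel exists).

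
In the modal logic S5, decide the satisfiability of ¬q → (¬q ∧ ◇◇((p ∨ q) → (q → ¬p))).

Satisfiable

1. ¬q → (¬q ∧ ◇◇((p ∨ q) → (q → ¬p))), u
2. ¬q ∧ ◇◇((p ∨ q) → (q → ¬p)), u
3. ¬q, u
4. ◇◇((p ∨ q) → (q → ¬p)), u
5. ◇((p ∨ q) → (q → ¬p)), v
6. (p ∨ q) → (q → ¬p), w
7. q → ¬p, w
8. ¬p, w
Accessibility: uRu, uRv, uRw, vRu, vRv, vRw, wRu, wRv, wRw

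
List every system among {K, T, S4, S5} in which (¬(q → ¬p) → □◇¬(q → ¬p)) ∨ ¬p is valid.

S5-tableau for the negation ¬((¬(q → ¬p) → □◇¬(q → ¬p)) ∨ ¬p):
1. ¬((¬(q → ¬p) → □◇¬(q → ¬p)) ∨ ¬p), u
2. ¬(¬(q → ¬p) → □◇¬(q → ¬p)), u
3. p, u
4. ¬(q → ¬p), u
5. ¬□◇¬(q → ¬p), u
6. q, u
7. ¬◇¬(q → ¬p), v
8. q → ¬p, u
9. q → ¬p, v
10. ¬p, u
Accessibility: uRu, uRv, vRu, vRv
Branch closes: p and ¬p both at u.
Every branch closes (one shown): valid in S5.
S4-tableau for the negation ¬((¬(q → ¬p) → □◇¬(q → ¬p)) ∨ ¬p):
1. ¬((¬(q → ¬p) → □◇¬(q → ¬p)) ∨ ¬p), u
2. ¬(¬(q → ¬p) → □◇¬(q → ¬p)), u
3. p, u
4. ¬(q → ¬p), u
5. ¬□◇¬(q → ¬p), u
6. q, u
7. ¬◇¬(q → ¬p), v
8. q → ¬p, v
9. ¬p, v
Accessibility: uRu, uRv, vRv
Complete open branch: countermodel on an S4-frame, so not valid in S4, nor in K, T (the same frame is also a K-frame and a T-frame).

S5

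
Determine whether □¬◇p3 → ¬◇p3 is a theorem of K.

Tableau for the negation ¬(□¬◇p3 → ¬◇p3):
1. ¬(□¬◇p3 → ¬◇p3), u
2. □¬◇p3, u
3. ◇p3, u
4. p3, v
5. ¬◇p3, v
Accessibility: uRv
The negation has an open branch (countermodel exists).

No, not valid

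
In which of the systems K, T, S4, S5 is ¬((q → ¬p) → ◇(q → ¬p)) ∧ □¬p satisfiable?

K-tableau for the formula:
1. ¬((q → ¬p) → ◇(q → ¬p)) ∧ □¬p, w0
2. ¬((q → ¬p) → ◇(q → ¬p)), w0   [∧-rule on 1]
3. □¬p, w0   [∧-rule on 1]
4. q → ¬p, w0   [¬→-rule on 2]
5. ¬◇(q → ¬p), w0   [¬→-rule on 2]
6. ¬p, w0   [→-rule on 4 (branches; this branch)]
Complete open branch: satisfiable in K.
T-tableau for the formula:
1. ¬((q → ¬p) → ◇(q → ¬p)) ∧ □¬p, w0
2. ¬((q → ¬p) → ◇(q → ¬p)), w0   [∧-rule on 1]
3. □¬p, w0   [∧-rule on 1]
4. q → ¬p, w0   [¬→-rule on 2]
5. ¬◇(q → ¬p), w0   [¬→-rule on 2]
6. ¬p, w0   [□-rule on 3 via w0Rw0]
7. ¬(q → ¬p), w0   [¬◇-rule on 5 via w0Rw0]
8. q, w0   [¬→-rule on 7]
9. p, w0   [¬→-rule on 7]
Accessibility: w0Rw0
Branch closes: p and ¬p both at w0.
Every branch closes (one shown): unsatisfiable in T, hence also in S4, S5 (every S4/S5-frame is a T-frame).

K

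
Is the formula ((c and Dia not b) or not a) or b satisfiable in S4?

1. ((c and Dia not b) or not a) or b, 0
2. b, 0
Accessibility: 0R0

Yes, satisfiable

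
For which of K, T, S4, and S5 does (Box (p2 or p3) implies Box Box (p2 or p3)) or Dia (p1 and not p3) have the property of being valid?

T-tableau for the negation not ((Box (p2 or p3) implies Box Box (p2 or p3)) or Dia (p1 and not p3)):
1. not ((Box (p2 or p3) implies Box Box (p2 or p3)) or Dia (p1 and not p3)), w0
2. not (Box (p2 or p3) implies Box Box (p2 or p3)), w0
3. not Dia (p1 and not p3), w0
4. Box (p2 or p3), w0
5. not Box Box (p2 or p3), w0
6. not (p1 and not p3), w0
7. p2 or p3, w0
8. p3, w0
9. not Box (p2 or p3), w1
10. not (p1 and not p3), w1
11. p2 or p3, w1
12. p3, w1
13. not (p2 or p3), w2
14. not p2, w2
15. not p3, w2
Accessibility: w0Rw0, w0Rw1, w1Rw1, w1Rw2, w2Rw2
Complete open branch: countermodel on a T-frame, so not valid in T, nor in K (the same frame is also a K-frame).
S4-tableau for the negation not ((Box (p2 or p3) implies Box Box (p2 or p3)) or Dia (p1 and not p3)):
1. not ((Box (p2 or p3) implies Box Box (p2 or p3)) or Dia (p1 and not p3)), w0
2. not (Box (p2 or p3) implies Box Box (p2 or p3)), w0
3. not Dia (p1 and not p3), w0
4. Box (p2 or p3), w0
5. not Box Box (p2 or p3), w0
6. not (p1 and not p3), w0
7. p2 or p3, w0
8. p3, w0
9. not Box (p2 or p3), w1
10. not (p1 and not p3), w1
11. p2 or p3, w1
12. p3, w1
13. not (p2 or p3), w2
14. not p2, w2
15. not p3, w2
16. not (p1 and not p3), w2
17. p2 or p3, w2
18. not p1, w2
19. p3, w2
Accessibility: w0Rw0, w0Rw1, w0Rw2, w1Rw1, w1Rw2, w2Rw2
Branch closes: p3 and not p3 both at w2.
Every branch closes (one shown): valid in S4, hence also in S5 (every theorem of S4 is a theorem of S5).

S4, S5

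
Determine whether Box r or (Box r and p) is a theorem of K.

Tableau for the negation not (Box r or (Box r and p)):
1. not (Box r or (Box r and p)), u
2. not Box r, u
3. not (Box r and p), u
4. not p, u
5. not r, v
Accessibility: uRv
The negation has an open branch (countermodel exists).

Invalid (countermodel exists)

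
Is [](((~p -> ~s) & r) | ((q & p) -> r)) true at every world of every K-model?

Tableau for the negation ~[](((~p -> ~s) & r) | ((q & p) -> r)):
1. ~[](((~p -> ~s) & r) | ((q & p) -> r)), w0
2. ~(((~p -> ~s) & r) | ((q & p) -> r)), w1
3. ~((~p -> ~s) & r), w1
4. ~((q & p) -> r), w1
5. q & p, w1
6. ~r, w1
7. q, w1
8. p, w1
Accessibility: w0Rw1
The negation has an open branch (countermodel exists).

No, not valid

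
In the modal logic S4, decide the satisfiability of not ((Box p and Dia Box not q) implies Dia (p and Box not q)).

1. not ((Box p and Dia Box not q) implies Dia (p and Box not q)), 0
2. Box p and Dia Box not q, 0
3. not Dia (p and Box not q), 0
4. Box p, 0
5. Dia Box not q, 0
6. not (p and Box not q), 0
7. p, 0
8. not Box not q, 0
9. Box not q, 1
10. not (p and Box not q), 1
11. p, 1
12. not q, 1
13. not Box not q, 1
14. q, 2
15. not (p and Box not q), 2
16. p, 2
17. not Box not q, 2
18. q, 3
19. not (p and Box not q), 3
20. p, 3
21. not q, 3
Accessibility: 0R0, 0R1, 0R2, 0R3, 1R1, 1R3, 2R2, 3R3
Branch closes: q and not q both at 3.
(One branch shown.) All branches close.

Unsatisfiable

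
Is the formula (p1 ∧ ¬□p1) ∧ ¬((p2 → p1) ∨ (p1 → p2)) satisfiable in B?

No, unsatisfiable

1. (p1 ∧ ¬□p1) ∧ ¬((p2 → p1) ∨ (p1 → p2)), w0
2. p1 ∧ ¬□p1, w0
3. ¬((p2 → p1) ∨ (p1 → p2)), w0
4. p1, w0
5. ¬□p1, w0
6. ¬(p2 → p1), w0
7. ¬(p1 → p2), w0
8. p2, w0
9. ¬p1, w0
Accessibility: w0Rw0
Branch closes: p1 and ¬p1 both at w0.
Every branch closes; the branch above is one of them.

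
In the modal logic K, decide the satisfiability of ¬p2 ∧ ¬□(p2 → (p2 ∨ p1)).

1. ¬p2 ∧ ¬□(p2 → (p2 ∨ p1)), u
2. ¬p2, u
3. ¬□(p2 → (p2 ∨ p1)), u
4. ¬(p2 → (p2 ∨ p1)), v
5. p2, v
6. ¬(p2 ∨ p1), v
7. ¬p2, v
8. ¬p1, v
Accessibility: uRv
Branch closes: p2 and ¬p2 both at v.
(One branch shown.) All branches close.

Unsatisfiable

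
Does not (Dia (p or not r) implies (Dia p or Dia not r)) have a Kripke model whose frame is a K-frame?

Unsatisfiable

1. not (Dia (p or not r) implies (Dia p or Dia not r)), w0
2. Dia (p or not r), w0
3. not (Dia p or Dia not r), w0
4. not Dia p, w0
5. not Dia not r, w0
6. p or not r, w1
7. not p, w1
8. r, w1
9. not r, w1
Accessibility: w0Rw1
Branch closes: r and not r both at w1.
All branches of the tableau close; one closing branch shown above.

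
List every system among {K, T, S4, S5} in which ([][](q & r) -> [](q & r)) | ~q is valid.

T, S4, S5

K-tableau for the negation ~(([][](q & r) -> [](q & r)) | ~q):
1. ~(([][](q & r) -> [](q & r)) | ~q), u
2. ~([][](q & r) -> [](q & r)), u   [~|-rule on 1]
3. q, u   [~|-rule on 1]
4. [][](q & r), u   [~->-rule on 2]
5. ~[](q & r), u   [~->-rule on 2]
6. ~(q & r), v   [~[]-rule on 5: fresh world v, uRv]
7. [](q & r), v   [[]-rule on 4 via uRv]
8. ~r, v   [~&-rule on 6 (branches; this branch)]
Accessibility: uRv
Complete open branch: countermodel on a K-frame, so not valid in K.
T-tableau for the negation ~(([][](q & r) -> [](q & r)) | ~q):
1. ~(([][](q & r) -> [](q & r)) | ~q), u
2. ~([][](q & r) -> [](q & r)), u   [~|-rule on 1]
3. q, u   [~|-rule on 1]
4. [][](q & r), u   [~->-rule on 2]
5. ~[](q & r), u   [~->-rule on 2]
6. [](q & r), u   [[]-rule on 4 via uRu]
7. q & r, u   [[]-rule on 6 via uRu]
8. r, u   [&-rule on 7]
9. ~(q & r), v   [~[]-rule on 5: fresh world v, uRv]
10. [](q & r), v   [[]-rule on 4 via uRv]
11. q & r, v   [[]-rule on 6 via uRv]
12. q, v   [&-rule on 11]
13. r, v   [&-rule on 11]
14. ~r, v   [~&-rule on 9 (branches; this branch)]
Accessibility: uRu, uRv, vRv
Branch closes: r and ~r both at v.
Every branch closes (one shown): valid in T, hence also in S4, S5 (every theorem of T is a theorem of S4 and S5).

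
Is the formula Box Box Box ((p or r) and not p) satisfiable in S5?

1. Box Box Box ((p or r) and not p), u
2. Box Box ((p or r) and not p), u   [Box-rule on 1 via uRu]
3. Box ((p or r) and not p), u   [Box-rule on 2 via uRu]
4. (p or r) and not p, u   [Box-rule on 3 via uRu]
5. p or r, u   [and-rule on 4]
6. not p, u   [and-rule on 4]
7. r, u   [or-rule on 5 (branches; this branch)]
Accessibility: uRu

Satisfiable (open branch found)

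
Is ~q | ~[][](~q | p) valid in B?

Tableau for the negation ~(~q | ~[][](~q | p)):
1. ~(~q | ~[][](~q | p)), u
2. q, u
3. [][](~q | p), u
4. [](~q | p), u
5. ~q | p, u
6. p, u
Accessibility: uRu
The negation has an open branch (countermodel exists).

Invalid (countermodel exists)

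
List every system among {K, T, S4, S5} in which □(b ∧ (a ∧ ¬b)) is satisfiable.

K-tableau for the formula:
1. □(b ∧ (a ∧ ¬b)), 0
Complete open branch: satisfiable in K.
T-tableau for the formula:
1. □(b ∧ (a ∧ ¬b)), 0
2. b ∧ (a ∧ ¬b), 0   [□-rule on 1 via 0R0]
3. b, 0   [∧-rule on 2]
4. a ∧ ¬b, 0   [∧-rule on 2]
5. a, 0   [∧-rule on 4]
6. ¬b, 0   [∧-rule on 4]
Accessibility: 0R0
Branch closes: b and ¬b both at 0.
Every branch closes (one shown): unsatisfiable in T, hence also in S4, S5 (every S4/S5-frame is a T-frame).

K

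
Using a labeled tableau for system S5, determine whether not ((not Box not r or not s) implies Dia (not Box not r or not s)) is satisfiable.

Unsatisfiable (every branch closes)

1. not ((not Box not r or not s) implies Dia (not Box not r or not s)), u
2. not Box not r or not s, u   [neg-implies-rule on 1]
3. not Dia (not Box not r or not s), u   [neg-implies-rule on 1]
4. not (not Box not r or not s), u   [neg-Dia-rule on 3 via uRu]
5. Box not r, u   [neg-or-rule on 4]
6. s, u   [neg-or-rule on 4]
7. not r, u   [Box-rule on 5 via uRu]
8. not Box not r, u   [or-rule on 2 (branches; this branch)]
9. r, v   [neg-Box-rule on 8: fresh world v, uRv]
10. not (not Box not r or not s), v   [neg-Dia-rule on 3 via uRv]
11. Box not r, v   [neg-or-rule on 10]
12. s, v   [neg-or-rule on 10]
13. not r, v   [Box-rule on 5 via uRv]
Accessibility: uRu, uRv, vRu, vRv
Branch closes: r and not r both at v.
All branches of the tableau close; one closing branch shown above.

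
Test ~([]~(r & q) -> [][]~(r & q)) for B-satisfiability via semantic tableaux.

1. ~([]~(r & q) -> [][]~(r & q)), 0
2. []~(r & q), 0
3. ~[][]~(r & q), 0
4. ~(r & q), 0
5. ~q, 0
6. ~[]~(r & q), 1
7. ~(r & q), 1
8. ~q, 1
9. r & q, 2
10. r, 2
11. q, 2
Accessibility: 0R0, 0R1, 1R0, 1R1, 1R2, 2R1, 2R2

Yes, satisfiable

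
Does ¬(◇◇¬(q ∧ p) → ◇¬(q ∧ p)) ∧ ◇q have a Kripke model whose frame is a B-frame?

1. ¬(◇◇¬(q ∧ p) → ◇¬(q ∧ p)) ∧ ◇q, w0
2. ¬(◇◇¬(q ∧ p) → ◇¬(q ∧ p)), w0   [∧-rule on 1]
3. ◇q, w0   [∧-rule on 1]
4. ◇◇¬(q ∧ p), w0   [¬→-rule on 2]
5. ¬◇¬(q ∧ p), w0   [¬→-rule on 2]
6. q ∧ p, w0   [¬◇-rule on 5 via w0Rw0]
7. q, w0   [∧-rule on 6]
8. p, w0   [∧-rule on 6]
9. q, w1   [◇-rule on 3: fresh world w1, w0Rw1]
10. q ∧ p, w1   [¬◇-rule on 5 via w0Rw1]
11. p, w1   [∧-rule on 10]
12. ◇¬(q ∧ p), w2   [◇-rule on 4: fresh world w2, w0Rw2]
13. q ∧ p, w2   [¬◇-rule on 5 via w0Rw2]
14. q, w2   [∧-rule on 13]
15. p, w2   [∧-rule on 13]
16. ¬(q ∧ p), w3   [◇-rule on 12: fresh world w3, w2Rw3]
17. ¬p, w3   [¬∧-rule on 16 (branches; this branch)]
Accessibility: w0Rw0, w0Rw1, w0Rw2, w1Rw0, w1Rw1, w2Rw0, w2Rw2, w2Rw3, w3Rw2, w3Rw3

Yes, satisfiable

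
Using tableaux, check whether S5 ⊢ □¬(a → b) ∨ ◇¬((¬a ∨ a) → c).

Tableau for the negation ¬(□¬(a → b) ∨ ◇¬((¬a ∨ a) → c)):
1. ¬(□¬(a → b) ∨ ◇¬((¬a ∨ a) → c)), u
2. ¬□¬(a → b), u   [¬∨-rule on 1]
3. ¬◇¬((¬a ∨ a) → c), u   [¬∨-rule on 1]
4. (¬a ∨ a) → c, u   [¬◇-rule on 3 via uRu]
5. c, u   [→-rule on 4 (branches; this branch)]
6. a → b, v   [¬□-rule on 2: fresh world v, uRv]
7. (¬a ∨ a) → c, v   [¬◇-rule on 3 via uRv]
8. b, v   [→-rule on 6 (branches; this branch)]
9. c, v   [→-rule on 7 (branches; this branch)]
Accessibility: uRu, uRv, vRu, vRv
The negation has an open branch (countermodel exists).

No, not valid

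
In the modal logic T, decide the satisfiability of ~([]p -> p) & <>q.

1. ~([]p -> p) & <>q, w0
2. ~([]p -> p), w0
3. <>q, w0
4. []p, w0
5. ~p, w0
6. p, w0
Accessibility: w0Rw0
Branch closes: p and ~p both at w0.
Every branch closes; the branch above is one of them.

Unsatisfiable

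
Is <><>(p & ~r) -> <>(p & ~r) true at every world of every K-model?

No, not valid

Tableau for the negation ~(<><>(p & ~r) -> <>(p & ~r)):
1. ~(<><>(p & ~r) -> <>(p & ~r)), u
2. <><>(p & ~r), u
3. ~<>(p & ~r), u
4. <>(p & ~r), v
5. ~(p & ~r), v
6. r, v
7. p & ~r, w
8. p, w
9. ~r, w
Accessibility: uRv, vRw
The negation has an open branch (countermodel exists).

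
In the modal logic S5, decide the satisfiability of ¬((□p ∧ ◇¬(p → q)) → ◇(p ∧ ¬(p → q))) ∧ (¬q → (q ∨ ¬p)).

No, unsatisfiable

1. ¬((□p ∧ ◇¬(p → q)) → ◇(p ∧ ¬(p → q))) ∧ (¬q → (q ∨ ¬p)), w0
2. ¬((□p ∧ ◇¬(p → q)) → ◇(p ∧ ¬(p → q))), w0
3. ¬q → (q ∨ ¬p), w0
4. □p ∧ ◇¬(p → q), w0
5. ¬◇(p ∧ ¬(p → q)), w0
6. □p, w0
7. ◇¬(p → q), w0
8. ¬(p ∧ ¬(p → q)), w0
9. p, w0
10. q ∨ ¬p, w0
11. p → q, w0
12. q, w0
13. ¬(p → q), w1
14. p, w1
15. ¬q, w1
16. ¬(p ∧ ¬(p → q)), w1
17. p → q, w1
18. q, w1
Accessibility: w0Rw0, w0Rw1, w1Rw0, w1Rw1
Branch closes: q and ¬q both at w1.
(One branch shown.) All branches close.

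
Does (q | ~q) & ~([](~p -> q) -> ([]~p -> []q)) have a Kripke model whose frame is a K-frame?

1. (q | ~q) & ~([](~p -> q) -> ([]~p -> []q)), 0
2. q | ~q, 0
3. ~([](~p -> q) -> ([]~p -> []q)), 0
4. [](~p -> q), 0
5. ~([]~p -> []q), 0
6. []~p, 0
7. ~[]q, 0
8. ~q, 0
9. ~q, 1
10. ~p -> q, 1
11. ~p, 1
12. q, 1
Accessibility: 0R1
Branch closes: q and ~q both at 1.
Every branch closes; the branch above is one of them.

Unsatisfiable (every branch closes)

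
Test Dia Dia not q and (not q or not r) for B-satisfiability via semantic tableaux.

1. Dia Dia not q and (not q or not r), 0
2. Dia Dia not q, 0
3. not q or not r, 0
4. not r, 0
5. Dia not q, 1
6. not q, 2
Accessibility: 0R0, 0R1, 1R0, 1R1, 1R2, 2R1, 2R2

Satisfiable (open branch found)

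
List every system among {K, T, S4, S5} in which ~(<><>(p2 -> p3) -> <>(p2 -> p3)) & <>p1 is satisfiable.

K, T

S4-tableau for the formula:
1. ~(<><>(p2 -> p3) -> <>(p2 -> p3)) & <>p1, w0
2. ~(<><>(p2 -> p3) -> <>(p2 -> p3)), w0
3. <>p1, w0
4. <><>(p2 -> p3), w0
5. ~<>(p2 -> p3), w0
6. ~(p2 -> p3), w0
7. p2, w0
8. ~p3, w0
9. p1, w1
10. ~(p2 -> p3), w1
11. p2, w1
12. ~p3, w1
13. <>(p2 -> p3), w2
14. ~(p2 -> p3), w2
15. p2, w2
16. ~p3, w2
17. p2 -> p3, w3
18. ~(p2 -> p3), w3
19. p2, w3
20. ~p3, w3
21. p3, w3
Accessibility: w0Rw0, w0Rw1, w0Rw2, w0Rw3, w1Rw1, w2Rw2, w2Rw3, w3Rw3
Branch closes: p3 and ~p3 both at w3.
Every branch closes (one shown): unsatisfiable in S4, hence also in S5 (every S5-frame is an S4-frame).
T-tableau for the formula:
1. ~(<><>(p2 -> p3) -> <>(p2 -> p3)) & <>p1, w0
2. ~(<><>(p2 -> p3) -> <>(p2 -> p3)), w0
3. <>p1, w0
4. <><>(p2 -> p3), w0
5. ~<>(p2 -> p3), w0
6. ~(p2 -> p3), w0
7. p2, w0
8. ~p3, w0
9. p1, w1
10. ~(p2 -> p3), w1
11. p2, w1
12. ~p3, w1
13. <>(p2 -> p3), w2
14. ~(p2 -> p3), w2
15. p2, w2
16. ~p3, w2
17. p2 -> p3, w3
18. p3, w3
Accessibility: w0Rw0, w0Rw1, w0Rw2, w1Rw1, w2Rw2, w2Rw3, w3Rw3
Complete open branch: satisfiable in T, hence also in K (this T-model is also a K-model).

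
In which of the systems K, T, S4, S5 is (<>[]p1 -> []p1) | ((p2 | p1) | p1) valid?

S4-tableau for the negation ~((<>[]p1 -> []p1) | ((p2 | p1) | p1)):
1. ~((<>[]p1 -> []p1) | ((p2 | p1) | p1)), 0
2. ~(<>[]p1 -> []p1), 0
3. ~((p2 | p1) | p1), 0
4. <>[]p1, 0
5. ~[]p1, 0
6. ~(p2 | p1), 0
7. ~p1, 0
8. ~p2, 0
9. []p1, 1
10. p1, 1
11. ~p1, 2
Accessibility: 0R0, 0R1, 0R2, 1R1, 2R2
Complete open branch: countermodel on an S4-frame, so not valid in S4, nor in K, T (the same frame is also a K-frame and a T-frame).
S5-tableau for the negation ~((<>[]p1 -> []p1) | ((p2 | p1) | p1)):
1. ~((<>[]p1 -> []p1) | ((p2 | p1) | p1)), 0
2. ~(<>[]p1 -> []p1), 0
3. ~((p2 | p1) | p1), 0
4. <>[]p1, 0
5. ~[]p1, 0
6. ~(p2 | p1), 0
7. ~p1, 0
8. ~p2, 0
9. []p1, 1
10. p1, 0
Accessibility: 0R0, 0R1, 1R0, 1R1
Branch closes: p1 and ~p1 both at 0.
Every branch closes (one shown): valid in S5.

S5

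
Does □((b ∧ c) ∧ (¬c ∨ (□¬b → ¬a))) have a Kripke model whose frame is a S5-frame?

Satisfiable (open branch found)

1. □((b ∧ c) ∧ (¬c ∨ (□¬b → ¬a))), w0
2. (b ∧ c) ∧ (¬c ∨ (□¬b → ¬a)), w0
3. b ∧ c, w0
4. ¬c ∨ (□¬b → ¬a), w0
5. b, w0
6. c, w0
7. □¬b → ¬a, w0
8. ¬a, w0
Accessibility: w0Rw0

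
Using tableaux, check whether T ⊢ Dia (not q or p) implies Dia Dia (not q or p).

Tableau for the negation not (Dia (not q or p) implies Dia Dia (not q or p)):
1. not (Dia (not q or p) implies Dia Dia (not q or p)), u
2. Dia (not q or p), u
3. not Dia Dia (not q or p), u
4. not Dia (not q or p), u
5. not (not q or p), u
6. q, u
7. not p, u
8. not q or p, v
9. not Dia (not q or p), v
10. not (not q or p), v
11. q, v
12. not p, v
13. p, v
Accessibility: uRu, uRv, vRv
Branch closes: p and not p both at v.
All branches of the negation close; one closing branch shown above.

Valid in T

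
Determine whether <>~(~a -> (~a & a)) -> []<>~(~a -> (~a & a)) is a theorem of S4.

Tableau for the negation ~(<>~(~a -> (~a & a)) -> []<>~(~a -> (~a & a))):
1. ~(<>~(~a -> (~a & a)) -> []<>~(~a -> (~a & a))), w0
2. <>~(~a -> (~a & a)), w0   [~->-rule on 1]
3. ~[]<>~(~a -> (~a & a)), w0   [~->-rule on 1]
4. ~(~a -> (~a & a)), w1   [<>-rule on 2: fresh world w1, w0Rw1]
5. ~a, w1   [~->-rule on 4]
6. ~(~a & a), w1   [~->-rule on 4]
7. ~<>~(~a -> (~a & a)), w2   [~[]-rule on 3: fresh world w2, w0Rw2]
8. ~a -> (~a & a), w2   [~<>-rule on 7 via w2Rw2]
9. a, w2   [->-rule on 8 (branches; this branch)]
Accessibility: w0Rw0, w0Rw1, w0Rw2, w1Rw1, w2Rw2
The negation has an open branch (countermodel exists).

No, not valid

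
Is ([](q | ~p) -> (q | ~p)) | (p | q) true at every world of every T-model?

Tableau for the negation ~(([](q | ~p) -> (q | ~p)) | (p | q)):
1. ~(([](q | ~p) -> (q | ~p)) | (p | q)), u
2. ~([](q | ~p) -> (q | ~p)), u
3. ~(p | q), u
4. [](q | ~p), u
5. ~(q | ~p), u
6. ~p, u
7. ~q, u
8. p, u
Accessibility: uRu
Branch closes: p and ~p both at u.
Every branch of the negation's tableau closes; the branch above is one of them.

Valid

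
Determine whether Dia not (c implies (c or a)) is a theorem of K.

Tableau for the negation not Dia not (c implies (c or a)):
1. not Dia not (c implies (c or a)), w0
The negation has an open branch (countermodel exists).

Invalid (countermodel exists)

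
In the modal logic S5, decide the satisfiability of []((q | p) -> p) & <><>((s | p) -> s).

1. []((q | p) -> p) & <><>((s | p) -> s), 0
2. []((q | p) -> p), 0
3. <><>((s | p) -> s), 0
4. (q | p) -> p, 0
5. p, 0
6. <>((s | p) -> s), 1
7. (q | p) -> p, 1
8. p, 1
9. (s | p) -> s, 2
10. (q | p) -> p, 2
11. s, 2
12. p, 2
Accessibility: 0R0, 0R1, 0R2, 1R0, 1R1, 1R2, 2R0, 2R1, 2R2

Satisfiable (open branch found)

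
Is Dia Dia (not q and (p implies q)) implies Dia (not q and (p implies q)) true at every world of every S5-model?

Tableau for the negation not (Dia Dia (not q and (p implies q)) implies Dia (not q and (p implies q))):
1. not (Dia Dia (not q and (p implies q)) implies Dia (not q and (p implies q))), 0
2. Dia Dia (not q and (p implies q)), 0
3. not Dia (not q and (p implies q)), 0
4. not (not q and (p implies q)), 0
5. not (p implies q), 0
6. p, 0
7. not q, 0
8. Dia (not q and (p implies q)), 1
9. not (not q and (p implies q)), 1
10. not (p implies q), 1
11. p, 1
12. not q, 1
13. not q and (p implies q), 2
14. not q, 2
15. p implies q, 2
16. not (not q and (p implies q)), 2
17. not p, 2
18. not (p implies q), 2
19. p, 2
Accessibility: 0R0, 0R1, 0R2, 1R0, 1R1, 1R2, 2R0, 2R1, 2R2
Branch closes: p and not p both at 2.
Every branch of the negation's tableau closes; the branch above is one of them.

Valid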